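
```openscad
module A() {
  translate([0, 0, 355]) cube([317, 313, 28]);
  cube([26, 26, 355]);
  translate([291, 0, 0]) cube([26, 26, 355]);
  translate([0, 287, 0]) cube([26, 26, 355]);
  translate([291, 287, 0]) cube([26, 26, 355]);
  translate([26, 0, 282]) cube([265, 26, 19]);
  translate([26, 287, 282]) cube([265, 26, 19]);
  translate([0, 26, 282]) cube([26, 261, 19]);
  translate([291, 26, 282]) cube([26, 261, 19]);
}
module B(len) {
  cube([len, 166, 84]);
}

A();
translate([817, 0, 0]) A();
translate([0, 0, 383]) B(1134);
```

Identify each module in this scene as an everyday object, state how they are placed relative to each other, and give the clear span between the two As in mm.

A is a stool. B is a beam. A beam spans the tops of two stools. The clear span between the two stools is 500 mm.

Second stool starts at x = 817; first ends at x = 317; clear span = 817 − 317 = 500 mm.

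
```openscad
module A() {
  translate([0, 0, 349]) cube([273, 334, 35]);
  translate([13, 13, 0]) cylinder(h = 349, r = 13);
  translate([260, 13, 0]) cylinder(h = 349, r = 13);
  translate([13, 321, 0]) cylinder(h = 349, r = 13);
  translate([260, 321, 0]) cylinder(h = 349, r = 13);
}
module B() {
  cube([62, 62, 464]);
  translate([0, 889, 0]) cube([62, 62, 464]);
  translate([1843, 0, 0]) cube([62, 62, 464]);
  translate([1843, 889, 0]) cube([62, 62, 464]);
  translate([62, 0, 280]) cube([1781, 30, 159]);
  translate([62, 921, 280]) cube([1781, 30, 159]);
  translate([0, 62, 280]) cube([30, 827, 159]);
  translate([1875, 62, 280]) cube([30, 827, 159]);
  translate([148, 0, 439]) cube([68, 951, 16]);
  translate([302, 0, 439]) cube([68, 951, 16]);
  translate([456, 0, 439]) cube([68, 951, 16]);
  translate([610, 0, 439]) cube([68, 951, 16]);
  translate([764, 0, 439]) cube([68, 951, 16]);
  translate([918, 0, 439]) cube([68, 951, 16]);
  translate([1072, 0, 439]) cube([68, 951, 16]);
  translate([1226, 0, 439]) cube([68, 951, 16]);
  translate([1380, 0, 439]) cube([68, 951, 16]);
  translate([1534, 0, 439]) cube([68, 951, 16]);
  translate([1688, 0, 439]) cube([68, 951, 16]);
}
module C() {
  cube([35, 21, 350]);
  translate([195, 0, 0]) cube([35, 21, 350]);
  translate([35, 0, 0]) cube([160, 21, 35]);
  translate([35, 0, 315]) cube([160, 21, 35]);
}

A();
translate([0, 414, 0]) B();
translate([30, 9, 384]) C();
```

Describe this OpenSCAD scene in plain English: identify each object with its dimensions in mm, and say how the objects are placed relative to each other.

A is a four-legged stool. The seat is 273×334 mm, 35 mm thick, top at z = 384 mm. It stands on four round legs, each 26 mm in diameter, from z = 0 to the seat underside, each leg's axis is inset half a diameter from the nearest pair of seat edges (so the leg's bounding box is flush with the corner).

B is a bed frame 1905 mm long (x) by 951 mm wide (y). Four 62×62 mm corner posts, 464 mm tall, at the corners of the footprint. Four rails of 30 mm thickness and 159 mm height run between adjacent posts with their undersides at z = 280 mm, their outer faces flush with the outside of the frame (the two x-running rails run between the posts' inner faces; the two y-running rails run between the posts' inner faces). 11 slats, each 68 mm wide (x) and 16 mm thick, lie across the top of the two x-running rails, running the full 951 mm width of the frame in y; the slats are evenly spaced along x between the inner faces of the end posts with equal gaps (rounded down to the nearest mm) at the −x end and between each pair — any rounding remainder accumulates at the +x end.

C is a rectangular picture frame lying in the x–z plane (depth along y). The opening is 160 mm wide (x) by 280 mm tall (z), surrounded by a border 35 mm wide on all four sides. The frame is 21 mm deep and is made of two full-height vertical stiles with two horizontal rails fitted between them.

The bed frame is on the floor beside the stool on its +y side. The picture frame is on top of the stool.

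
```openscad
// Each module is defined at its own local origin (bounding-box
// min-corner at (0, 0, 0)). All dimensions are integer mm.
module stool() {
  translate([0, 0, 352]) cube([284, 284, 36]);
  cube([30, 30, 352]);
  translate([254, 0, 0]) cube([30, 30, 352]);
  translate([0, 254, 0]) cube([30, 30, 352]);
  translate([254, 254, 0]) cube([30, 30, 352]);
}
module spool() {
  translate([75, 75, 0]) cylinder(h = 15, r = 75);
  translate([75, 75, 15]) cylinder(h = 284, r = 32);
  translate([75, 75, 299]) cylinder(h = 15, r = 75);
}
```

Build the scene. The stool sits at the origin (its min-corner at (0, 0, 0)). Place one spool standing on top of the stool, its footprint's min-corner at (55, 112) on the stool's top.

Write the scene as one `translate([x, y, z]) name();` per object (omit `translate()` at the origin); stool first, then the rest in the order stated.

stool();
translate([55, 112, 388]) spool();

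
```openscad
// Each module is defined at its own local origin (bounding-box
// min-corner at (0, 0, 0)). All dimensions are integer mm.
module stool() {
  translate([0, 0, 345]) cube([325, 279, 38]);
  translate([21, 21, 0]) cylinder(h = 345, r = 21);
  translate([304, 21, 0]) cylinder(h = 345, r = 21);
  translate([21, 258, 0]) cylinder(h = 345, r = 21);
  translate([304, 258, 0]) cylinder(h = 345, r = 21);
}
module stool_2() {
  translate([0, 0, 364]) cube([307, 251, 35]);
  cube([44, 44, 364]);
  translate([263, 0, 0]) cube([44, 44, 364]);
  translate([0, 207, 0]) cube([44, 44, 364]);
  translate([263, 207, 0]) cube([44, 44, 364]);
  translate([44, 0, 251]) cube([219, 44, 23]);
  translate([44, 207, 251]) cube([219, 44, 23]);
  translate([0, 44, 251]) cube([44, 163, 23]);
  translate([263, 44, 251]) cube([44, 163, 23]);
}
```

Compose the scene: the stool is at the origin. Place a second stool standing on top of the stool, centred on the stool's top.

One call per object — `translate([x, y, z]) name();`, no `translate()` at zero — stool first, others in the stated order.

stool();
translate([9, 14, 383]) stool_2();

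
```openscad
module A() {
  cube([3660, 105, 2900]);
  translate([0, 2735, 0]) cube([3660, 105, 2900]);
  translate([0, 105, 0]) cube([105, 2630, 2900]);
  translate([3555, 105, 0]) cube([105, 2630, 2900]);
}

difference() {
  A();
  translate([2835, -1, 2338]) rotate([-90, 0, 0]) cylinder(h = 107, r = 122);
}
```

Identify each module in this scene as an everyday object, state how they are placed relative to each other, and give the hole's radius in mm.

The subtracted cylinder has r = 122 mm.

A is a house frame. The house frame has a circular hole through its front wall. The hole's radius is 122 mm.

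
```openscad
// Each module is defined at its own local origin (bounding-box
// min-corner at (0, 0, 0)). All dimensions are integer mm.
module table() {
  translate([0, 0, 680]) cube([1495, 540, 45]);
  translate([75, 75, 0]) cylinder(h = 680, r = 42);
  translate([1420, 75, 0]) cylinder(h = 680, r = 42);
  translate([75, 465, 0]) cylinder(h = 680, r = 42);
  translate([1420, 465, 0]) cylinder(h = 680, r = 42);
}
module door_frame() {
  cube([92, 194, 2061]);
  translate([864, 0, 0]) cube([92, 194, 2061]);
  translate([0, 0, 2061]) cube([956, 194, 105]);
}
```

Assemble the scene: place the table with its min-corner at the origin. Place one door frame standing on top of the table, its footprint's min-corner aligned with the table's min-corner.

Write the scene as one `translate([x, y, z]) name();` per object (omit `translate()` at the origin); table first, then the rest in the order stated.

table();
translate([0, 0, 725]) door_frame();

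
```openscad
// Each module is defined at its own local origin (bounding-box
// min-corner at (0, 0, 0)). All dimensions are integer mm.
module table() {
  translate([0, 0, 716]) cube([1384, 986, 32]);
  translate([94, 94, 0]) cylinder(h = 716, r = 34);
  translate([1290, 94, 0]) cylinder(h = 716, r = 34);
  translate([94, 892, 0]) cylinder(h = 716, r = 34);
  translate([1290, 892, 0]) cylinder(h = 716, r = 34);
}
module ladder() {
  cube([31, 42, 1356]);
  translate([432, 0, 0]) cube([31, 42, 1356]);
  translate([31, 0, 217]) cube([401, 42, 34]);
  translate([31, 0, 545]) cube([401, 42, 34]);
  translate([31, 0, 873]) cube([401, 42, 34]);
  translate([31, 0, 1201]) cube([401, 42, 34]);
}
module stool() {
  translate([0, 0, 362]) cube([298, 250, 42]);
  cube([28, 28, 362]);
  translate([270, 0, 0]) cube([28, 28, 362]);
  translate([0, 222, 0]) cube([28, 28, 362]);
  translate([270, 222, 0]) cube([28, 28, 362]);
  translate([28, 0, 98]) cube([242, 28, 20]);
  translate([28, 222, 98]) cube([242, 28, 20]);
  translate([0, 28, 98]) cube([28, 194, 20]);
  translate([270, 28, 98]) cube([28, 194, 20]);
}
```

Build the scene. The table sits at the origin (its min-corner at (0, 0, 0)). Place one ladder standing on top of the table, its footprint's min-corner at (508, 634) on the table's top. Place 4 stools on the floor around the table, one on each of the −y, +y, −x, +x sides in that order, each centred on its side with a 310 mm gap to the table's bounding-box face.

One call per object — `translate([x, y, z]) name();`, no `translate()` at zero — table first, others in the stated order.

table();
translate([508, 634, 748]) ladder();
translate([543, -560, 0]) stool();
translate([543, 1296, 0]) stool();
translate([-608, 368, 0]) stool();
translate([1694, 368, 0]) stool();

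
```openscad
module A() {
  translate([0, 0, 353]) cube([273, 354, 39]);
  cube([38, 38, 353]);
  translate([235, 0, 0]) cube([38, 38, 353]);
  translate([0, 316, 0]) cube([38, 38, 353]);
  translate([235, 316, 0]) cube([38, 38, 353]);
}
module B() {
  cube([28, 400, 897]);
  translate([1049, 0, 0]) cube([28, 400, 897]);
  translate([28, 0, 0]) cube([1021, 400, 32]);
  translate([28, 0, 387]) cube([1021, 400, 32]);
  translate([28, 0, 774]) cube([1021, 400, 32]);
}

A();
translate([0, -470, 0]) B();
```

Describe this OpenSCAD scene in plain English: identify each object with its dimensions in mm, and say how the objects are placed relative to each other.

A is a four-legged stool. The seat is 273×354 mm, 39 mm thick, top at z = 392 mm. It stands on four square legs, each 38×38 mm in cross-section, from z = 0 to the seat underside, each flush with a corner of the seat.

B is an open bookshelf. Two side panels, each 28 mm thick, 400 mm deep and 897 mm tall, stand 1077 mm apart (outside-to-outside). Between them sit 3 shelves, each 32 mm thick and 400 mm deep, spanning the full gap between the sides. The bottom shelf rests on the floor (its underside at z = 0) and the clear gap between one shelf's top and the next shelf's underside is 355 mm.

The bookshelf is on the floor beside the stool on its −y side.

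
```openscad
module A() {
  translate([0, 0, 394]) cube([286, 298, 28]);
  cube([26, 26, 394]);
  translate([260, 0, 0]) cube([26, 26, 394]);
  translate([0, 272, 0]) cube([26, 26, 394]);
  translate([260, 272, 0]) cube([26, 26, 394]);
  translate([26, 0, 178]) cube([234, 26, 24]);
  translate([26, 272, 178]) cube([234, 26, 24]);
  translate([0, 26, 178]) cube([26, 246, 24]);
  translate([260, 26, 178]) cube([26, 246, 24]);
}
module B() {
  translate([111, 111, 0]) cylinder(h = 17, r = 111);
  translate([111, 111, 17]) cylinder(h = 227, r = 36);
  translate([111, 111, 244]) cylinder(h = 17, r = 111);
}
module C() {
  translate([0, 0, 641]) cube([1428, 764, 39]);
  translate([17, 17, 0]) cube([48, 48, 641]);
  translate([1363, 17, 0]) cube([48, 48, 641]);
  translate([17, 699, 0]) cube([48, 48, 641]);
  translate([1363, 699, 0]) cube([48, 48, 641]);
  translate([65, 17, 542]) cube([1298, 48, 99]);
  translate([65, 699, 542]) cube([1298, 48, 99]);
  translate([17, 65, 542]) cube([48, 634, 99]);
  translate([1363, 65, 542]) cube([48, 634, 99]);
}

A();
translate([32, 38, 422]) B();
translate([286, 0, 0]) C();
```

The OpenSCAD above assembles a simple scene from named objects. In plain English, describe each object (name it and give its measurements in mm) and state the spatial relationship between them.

A is a four-legged stool. The seat is 286×298 mm, 28 mm thick, top at z = 422 mm. It stands on four square legs, each 26×26 mm in cross-section, from z = 0 to the seat underside, each flush with a corner of the seat. Four stretchers, 26 mm wide and 24 mm tall, connect adjacent legs with their undersides at z = 178 mm, each running between the inner faces of the legs it joins and aligned with the legs' outer faces on the other axis.

B is a spool: two coaxial disc flanges of radius 111 mm and thickness 17 mm, joined by a core cylinder of radius 36 mm and height 227 mm. The lower flange rests on z = 0 and the three cylinders share a vertical axis.

C is a table with a 1428×764 mm rectangular top, 39 mm thick, top surface at z = 680 mm, supported by four 48×48 mm square legs, each inset 17 mm from the nearest pair of top edges, running from the floor. Four apron rails, 48 mm thick and 99 mm tall, run between adjacent legs with their top edges flush with the underside of the top and their outer faces flush with the legs' outer faces.

The spool is on top of the stool, centred. The table is against the stool's +x side, with their −y faces flush.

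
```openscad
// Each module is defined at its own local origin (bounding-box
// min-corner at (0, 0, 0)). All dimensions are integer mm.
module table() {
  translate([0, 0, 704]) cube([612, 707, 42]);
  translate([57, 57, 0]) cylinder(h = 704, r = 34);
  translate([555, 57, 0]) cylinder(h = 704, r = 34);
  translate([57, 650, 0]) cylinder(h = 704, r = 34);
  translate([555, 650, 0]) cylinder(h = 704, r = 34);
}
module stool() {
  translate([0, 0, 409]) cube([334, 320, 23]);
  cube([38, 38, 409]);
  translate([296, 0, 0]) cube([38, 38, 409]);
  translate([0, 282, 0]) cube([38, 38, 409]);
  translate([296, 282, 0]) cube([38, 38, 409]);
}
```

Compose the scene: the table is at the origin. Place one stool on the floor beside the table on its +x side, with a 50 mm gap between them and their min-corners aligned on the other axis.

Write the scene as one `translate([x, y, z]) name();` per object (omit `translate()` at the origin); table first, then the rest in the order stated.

table();
translate([662, 0, 0]) stool();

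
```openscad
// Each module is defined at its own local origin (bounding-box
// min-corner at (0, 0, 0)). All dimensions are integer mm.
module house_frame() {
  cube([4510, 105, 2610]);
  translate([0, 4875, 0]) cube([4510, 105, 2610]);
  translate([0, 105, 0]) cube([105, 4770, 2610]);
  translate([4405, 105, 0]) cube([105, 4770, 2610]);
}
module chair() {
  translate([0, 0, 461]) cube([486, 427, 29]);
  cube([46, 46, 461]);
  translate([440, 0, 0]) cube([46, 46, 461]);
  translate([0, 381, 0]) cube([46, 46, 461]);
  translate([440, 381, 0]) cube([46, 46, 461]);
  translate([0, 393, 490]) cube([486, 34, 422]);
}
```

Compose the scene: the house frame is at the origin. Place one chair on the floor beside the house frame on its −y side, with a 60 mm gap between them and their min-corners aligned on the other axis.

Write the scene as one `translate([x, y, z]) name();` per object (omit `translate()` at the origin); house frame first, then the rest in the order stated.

house_frame();
translate([0, -487, 0]) chair();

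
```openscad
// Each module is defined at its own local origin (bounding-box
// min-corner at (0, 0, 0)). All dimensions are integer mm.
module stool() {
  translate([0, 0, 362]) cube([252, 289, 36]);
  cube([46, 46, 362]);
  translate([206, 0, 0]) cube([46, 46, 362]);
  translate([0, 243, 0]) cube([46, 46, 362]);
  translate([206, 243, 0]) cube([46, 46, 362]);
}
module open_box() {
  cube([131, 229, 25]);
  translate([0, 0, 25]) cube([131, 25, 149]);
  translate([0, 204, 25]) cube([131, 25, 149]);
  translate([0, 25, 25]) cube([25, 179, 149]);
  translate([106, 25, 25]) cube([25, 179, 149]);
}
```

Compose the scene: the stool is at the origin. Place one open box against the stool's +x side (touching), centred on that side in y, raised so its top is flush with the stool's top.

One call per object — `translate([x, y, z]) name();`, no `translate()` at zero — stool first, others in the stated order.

stool();
translate([252, 30, 224]) open_box();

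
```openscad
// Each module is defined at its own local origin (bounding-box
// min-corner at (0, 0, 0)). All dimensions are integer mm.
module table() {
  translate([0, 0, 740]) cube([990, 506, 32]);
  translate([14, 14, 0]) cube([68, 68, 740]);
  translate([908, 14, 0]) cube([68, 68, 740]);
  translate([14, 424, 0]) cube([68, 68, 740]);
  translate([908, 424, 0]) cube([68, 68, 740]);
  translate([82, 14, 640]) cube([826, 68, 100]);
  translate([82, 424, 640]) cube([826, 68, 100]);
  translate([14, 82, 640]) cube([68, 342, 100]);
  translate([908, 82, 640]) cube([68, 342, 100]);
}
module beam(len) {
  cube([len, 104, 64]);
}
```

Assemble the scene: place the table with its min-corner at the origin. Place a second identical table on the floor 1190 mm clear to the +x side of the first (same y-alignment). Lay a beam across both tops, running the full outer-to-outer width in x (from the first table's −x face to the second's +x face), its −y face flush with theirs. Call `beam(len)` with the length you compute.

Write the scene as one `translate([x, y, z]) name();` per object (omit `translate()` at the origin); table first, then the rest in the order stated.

table();
translate([2180, 0, 0]) table();
translate([0, 0, 772]) beam(3170);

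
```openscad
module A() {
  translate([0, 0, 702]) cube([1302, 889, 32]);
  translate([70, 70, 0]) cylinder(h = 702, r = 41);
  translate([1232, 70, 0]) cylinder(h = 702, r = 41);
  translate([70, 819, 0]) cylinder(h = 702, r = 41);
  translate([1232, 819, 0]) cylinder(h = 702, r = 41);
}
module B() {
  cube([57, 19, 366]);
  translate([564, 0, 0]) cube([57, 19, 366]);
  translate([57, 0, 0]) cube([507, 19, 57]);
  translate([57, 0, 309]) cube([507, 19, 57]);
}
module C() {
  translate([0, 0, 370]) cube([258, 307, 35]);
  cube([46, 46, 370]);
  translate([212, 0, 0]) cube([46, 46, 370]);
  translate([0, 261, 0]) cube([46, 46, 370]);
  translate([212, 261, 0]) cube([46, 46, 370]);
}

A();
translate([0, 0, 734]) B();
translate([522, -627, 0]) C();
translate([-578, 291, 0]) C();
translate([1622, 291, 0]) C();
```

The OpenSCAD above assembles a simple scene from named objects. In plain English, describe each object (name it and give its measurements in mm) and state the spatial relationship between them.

A is a rectangular dining table. The top is 1302×889×32 mm with its upper surface at z = 734 mm. It stands on four round legs of 82 mm diameter, each leg's bounding box inset 29 mm from the nearest pair of top edges, running from the floor to the underside of the top.

B is a picture frame with a 507×252 mm rectangular opening (x by z) and a uniform 57 mm border on every side. Frame depth is 19 mm along y. It is built from two vertical stiles running the full outside height and two horizontal rails spanning the gap between the stiles.

C is a simple wooden stool: a rectangular seat 258 mm (x) by 307 mm (y), 35 mm thick, top face at z = 405 mm, on four square legs, each 46×46 mm in cross-section. The legs rest on z = 0, each flush with a corner of the seat.

The picture frame is on top of the table. Three stools sit around the table at the −y, −x, +x sides.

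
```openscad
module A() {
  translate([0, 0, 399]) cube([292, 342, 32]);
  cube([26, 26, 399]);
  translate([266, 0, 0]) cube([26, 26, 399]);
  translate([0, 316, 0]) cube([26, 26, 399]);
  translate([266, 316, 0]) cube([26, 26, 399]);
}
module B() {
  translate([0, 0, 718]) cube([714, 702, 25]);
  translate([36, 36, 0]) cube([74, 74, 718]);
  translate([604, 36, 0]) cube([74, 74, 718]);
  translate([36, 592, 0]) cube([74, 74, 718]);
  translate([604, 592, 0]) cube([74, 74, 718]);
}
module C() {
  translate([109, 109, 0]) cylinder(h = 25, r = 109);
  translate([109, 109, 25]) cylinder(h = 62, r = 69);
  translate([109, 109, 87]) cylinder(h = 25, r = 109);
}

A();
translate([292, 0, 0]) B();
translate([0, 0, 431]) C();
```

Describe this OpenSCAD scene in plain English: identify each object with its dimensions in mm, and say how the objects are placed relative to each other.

A is a simple wooden stool: a rectangular seat 292 mm (x) by 342 mm (y), 32 mm thick, top face at z = 431 mm, on four square legs, each 26×26 mm in cross-section. The legs rest on z = 0, each flush with a corner of the seat.

B is a table with a 714×702 mm rectangular top, 25 mm thick, top surface at z = 743 mm, supported by four 74×74 mm square legs, each inset 36 mm from the nearest pair of top edges, running from the floor.

C is a spool: two coaxial disc flanges of radius 109 mm and thickness 25 mm, joined by a core cylinder of radius 69 mm and height 62 mm. The lower flange rests on z = 0 and the three cylinders share a vertical axis.

The table is against the stool's +x side, with their −y faces flush. The spool is on top of the stool.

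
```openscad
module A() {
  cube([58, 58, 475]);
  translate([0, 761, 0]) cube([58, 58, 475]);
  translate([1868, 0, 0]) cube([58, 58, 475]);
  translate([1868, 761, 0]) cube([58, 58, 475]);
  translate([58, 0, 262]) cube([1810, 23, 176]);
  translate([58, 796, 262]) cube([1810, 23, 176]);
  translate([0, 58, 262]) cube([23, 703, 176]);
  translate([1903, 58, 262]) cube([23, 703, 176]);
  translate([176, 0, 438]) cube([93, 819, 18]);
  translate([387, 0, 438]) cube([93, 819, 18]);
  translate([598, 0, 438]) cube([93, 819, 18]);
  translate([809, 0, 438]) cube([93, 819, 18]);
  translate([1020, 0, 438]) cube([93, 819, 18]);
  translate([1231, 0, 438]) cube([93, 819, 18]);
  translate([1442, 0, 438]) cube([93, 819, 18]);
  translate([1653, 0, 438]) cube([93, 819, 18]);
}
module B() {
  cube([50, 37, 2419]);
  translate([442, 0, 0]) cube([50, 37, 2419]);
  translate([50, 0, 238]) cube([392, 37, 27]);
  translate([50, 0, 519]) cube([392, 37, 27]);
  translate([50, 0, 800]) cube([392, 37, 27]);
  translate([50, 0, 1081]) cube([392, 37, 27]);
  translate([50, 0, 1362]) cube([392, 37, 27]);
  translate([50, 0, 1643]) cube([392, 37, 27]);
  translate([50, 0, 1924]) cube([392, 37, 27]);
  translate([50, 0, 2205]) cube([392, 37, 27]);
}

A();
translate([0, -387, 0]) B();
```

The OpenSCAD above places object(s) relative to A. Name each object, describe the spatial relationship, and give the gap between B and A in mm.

The ladder's nearest face is 350 mm from the bed frame's −y face.

A is a bed frame. B is a ladder. The ladder is on the floor beside the bed frame on its −y side. The gap between the ladder and the bed frame is 350 mm.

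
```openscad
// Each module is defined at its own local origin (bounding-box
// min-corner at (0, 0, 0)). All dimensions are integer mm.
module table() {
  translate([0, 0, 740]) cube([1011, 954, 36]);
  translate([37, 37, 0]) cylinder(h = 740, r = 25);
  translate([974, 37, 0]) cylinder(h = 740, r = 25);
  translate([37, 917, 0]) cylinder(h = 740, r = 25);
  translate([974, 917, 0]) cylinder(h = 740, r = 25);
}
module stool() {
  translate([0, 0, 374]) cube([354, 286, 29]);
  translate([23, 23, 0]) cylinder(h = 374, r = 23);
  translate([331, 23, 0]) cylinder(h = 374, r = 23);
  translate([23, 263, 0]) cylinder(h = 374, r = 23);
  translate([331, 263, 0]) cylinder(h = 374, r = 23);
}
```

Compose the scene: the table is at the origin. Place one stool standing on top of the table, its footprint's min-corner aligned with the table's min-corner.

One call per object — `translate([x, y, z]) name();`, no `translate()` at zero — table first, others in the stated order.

table();
translate([0, 0, 776]) stool();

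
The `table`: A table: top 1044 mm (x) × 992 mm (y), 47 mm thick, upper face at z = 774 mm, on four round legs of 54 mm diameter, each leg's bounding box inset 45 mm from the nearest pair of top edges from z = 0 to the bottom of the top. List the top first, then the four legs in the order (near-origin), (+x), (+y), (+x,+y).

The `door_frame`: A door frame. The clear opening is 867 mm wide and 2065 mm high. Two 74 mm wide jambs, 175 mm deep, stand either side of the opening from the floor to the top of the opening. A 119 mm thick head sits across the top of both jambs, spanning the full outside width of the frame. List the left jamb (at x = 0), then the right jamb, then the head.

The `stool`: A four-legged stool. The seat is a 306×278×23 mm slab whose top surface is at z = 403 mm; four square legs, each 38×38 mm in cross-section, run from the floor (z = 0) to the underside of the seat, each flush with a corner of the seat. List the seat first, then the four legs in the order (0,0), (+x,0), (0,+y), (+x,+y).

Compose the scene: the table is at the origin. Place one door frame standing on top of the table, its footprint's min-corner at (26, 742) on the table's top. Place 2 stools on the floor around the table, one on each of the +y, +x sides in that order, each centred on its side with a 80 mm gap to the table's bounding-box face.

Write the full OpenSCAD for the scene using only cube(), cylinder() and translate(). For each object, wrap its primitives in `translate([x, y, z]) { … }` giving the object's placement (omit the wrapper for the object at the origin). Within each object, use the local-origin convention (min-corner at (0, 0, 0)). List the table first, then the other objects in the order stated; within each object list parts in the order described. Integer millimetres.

translate([0, 0, 727]) cube([1044, 992, 47]);
translate([72, 72, 0]) cylinder(h = 727, r = 27);
translate([972, 72, 0]) cylinder(h = 727, r = 27);
translate([72, 920, 0]) cylinder(h = 727, r = 27);
translate([972, 920, 0]) cylinder(h = 727, r = 27);
translate([26, 742, 774]) {
  cube([74, 175, 2065]);
  translate([941, 0, 0]) cube([74, 175, 2065]);
  translate([0, 0, 2065]) cube([1015, 175, 119]);
}
translate([369, 1072, 0]) {
  translate([0, 0, 380]) cube([306, 278, 23]);
  cube([38, 38, 380]);
  translate([268, 0, 0]) cube([38, 38, 380]);
  translate([0, 240, 0]) cube([38, 38, 380]);
  translate([268, 240, 0]) cube([38, 38, 380]);
}
translate([1124, 357, 0]) {
  translate([0, 0, 380]) cube([306, 278, 23]);
  cube([38, 38, 380]);
  translate([268, 0, 0]) cube([38, 38, 380]);
  translate([0, 240, 0]) cube([38, 38, 380]);
  translate([268, 240, 0]) cube([38, 38, 380]);
}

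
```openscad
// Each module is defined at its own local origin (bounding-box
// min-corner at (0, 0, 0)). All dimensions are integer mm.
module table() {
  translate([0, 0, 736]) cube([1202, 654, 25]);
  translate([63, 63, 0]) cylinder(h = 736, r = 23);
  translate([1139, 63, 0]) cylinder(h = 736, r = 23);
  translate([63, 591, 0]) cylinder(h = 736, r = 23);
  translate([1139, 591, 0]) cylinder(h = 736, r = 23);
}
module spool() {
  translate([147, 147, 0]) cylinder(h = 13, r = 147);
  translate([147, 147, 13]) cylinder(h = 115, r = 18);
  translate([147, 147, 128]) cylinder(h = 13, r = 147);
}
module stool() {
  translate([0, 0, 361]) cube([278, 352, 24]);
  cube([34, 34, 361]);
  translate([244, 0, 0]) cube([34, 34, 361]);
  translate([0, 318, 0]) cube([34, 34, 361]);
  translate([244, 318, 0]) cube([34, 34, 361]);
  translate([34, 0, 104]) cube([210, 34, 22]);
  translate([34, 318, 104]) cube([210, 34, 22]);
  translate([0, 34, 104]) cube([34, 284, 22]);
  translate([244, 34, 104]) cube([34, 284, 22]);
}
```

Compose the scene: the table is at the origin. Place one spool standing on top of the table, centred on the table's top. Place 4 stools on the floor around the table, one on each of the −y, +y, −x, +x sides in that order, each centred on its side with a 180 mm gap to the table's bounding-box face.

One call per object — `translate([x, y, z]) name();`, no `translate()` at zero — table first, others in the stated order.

table();
translate([454, 180, 761]) spool();
translate([462, -532, 0]) stool();
translate([462, 834, 0]) stool();
translate([-458, 151, 0]) stool();
translate([1382, 151, 0]) stool();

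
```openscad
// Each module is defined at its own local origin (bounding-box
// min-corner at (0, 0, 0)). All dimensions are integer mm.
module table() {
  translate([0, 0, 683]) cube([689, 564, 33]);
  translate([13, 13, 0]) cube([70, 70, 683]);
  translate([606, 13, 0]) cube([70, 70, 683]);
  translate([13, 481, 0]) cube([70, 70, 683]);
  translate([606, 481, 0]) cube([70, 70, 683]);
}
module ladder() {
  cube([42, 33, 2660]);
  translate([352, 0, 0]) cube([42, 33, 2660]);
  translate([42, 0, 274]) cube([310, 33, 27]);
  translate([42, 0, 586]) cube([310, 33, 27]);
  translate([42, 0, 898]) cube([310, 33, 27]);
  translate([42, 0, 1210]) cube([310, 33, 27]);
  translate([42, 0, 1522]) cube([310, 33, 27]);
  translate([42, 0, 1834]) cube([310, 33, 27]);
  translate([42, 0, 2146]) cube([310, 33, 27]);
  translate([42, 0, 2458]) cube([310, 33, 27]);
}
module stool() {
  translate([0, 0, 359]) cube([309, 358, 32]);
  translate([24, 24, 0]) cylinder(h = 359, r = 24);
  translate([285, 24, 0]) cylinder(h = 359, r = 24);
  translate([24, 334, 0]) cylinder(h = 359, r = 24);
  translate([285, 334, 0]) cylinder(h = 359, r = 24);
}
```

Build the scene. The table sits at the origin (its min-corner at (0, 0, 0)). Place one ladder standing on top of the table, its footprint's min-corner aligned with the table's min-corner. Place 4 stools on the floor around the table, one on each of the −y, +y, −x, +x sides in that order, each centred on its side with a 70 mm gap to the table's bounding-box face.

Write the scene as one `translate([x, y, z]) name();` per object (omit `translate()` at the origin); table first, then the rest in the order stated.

table();
translate([0, 0, 716]) ladder();
translate([190, -428, 0]) stool();
translate([190, 634, 0]) stool();
translate([-379, 103, 0]) stool();
translate([759, 103, 0]) stool();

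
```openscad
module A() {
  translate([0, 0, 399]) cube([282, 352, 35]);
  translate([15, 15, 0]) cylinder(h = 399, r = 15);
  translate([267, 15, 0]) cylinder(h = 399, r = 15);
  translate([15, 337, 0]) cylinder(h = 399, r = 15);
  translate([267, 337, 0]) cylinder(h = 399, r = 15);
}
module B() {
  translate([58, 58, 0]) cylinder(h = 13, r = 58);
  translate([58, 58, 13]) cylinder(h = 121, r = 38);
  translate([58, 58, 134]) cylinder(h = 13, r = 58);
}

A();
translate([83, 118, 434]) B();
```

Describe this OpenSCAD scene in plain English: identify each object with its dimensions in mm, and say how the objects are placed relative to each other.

A is a four-legged stool. The seat is a 282×352×35 mm slab whose top surface is at z = 434 mm; four round legs, each 30 mm in diameter, run from the floor (z = 0) to the underside of the seat, each leg's axis is inset half a diameter from the nearest pair of seat edges (so the leg's bounding box is flush with the corner).

B is a spool: two coaxial disc flanges of radius 58 mm and thickness 13 mm, joined by a core cylinder of radius 38 mm and height 121 mm. The lower flange rests on z = 0 and the three cylinders share a vertical axis.

The spool is on top of the stool, centred.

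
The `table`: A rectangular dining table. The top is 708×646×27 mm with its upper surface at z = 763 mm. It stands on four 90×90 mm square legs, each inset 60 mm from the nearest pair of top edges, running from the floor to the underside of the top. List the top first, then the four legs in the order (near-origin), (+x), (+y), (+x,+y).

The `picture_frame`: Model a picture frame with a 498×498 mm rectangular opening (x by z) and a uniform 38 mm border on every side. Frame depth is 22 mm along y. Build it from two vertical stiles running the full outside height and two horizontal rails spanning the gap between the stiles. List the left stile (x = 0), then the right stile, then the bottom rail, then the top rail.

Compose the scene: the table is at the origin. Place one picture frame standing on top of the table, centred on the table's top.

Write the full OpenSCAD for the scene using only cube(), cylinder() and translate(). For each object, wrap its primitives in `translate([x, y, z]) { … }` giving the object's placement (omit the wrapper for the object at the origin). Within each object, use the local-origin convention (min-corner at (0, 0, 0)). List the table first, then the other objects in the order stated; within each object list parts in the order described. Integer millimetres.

translate([0, 0, 736]) cube([708, 646, 27]);
translate([60, 60, 0]) cube([90, 90, 736]);
translate([558, 60, 0]) cube([90, 90, 736]);
translate([60, 496, 0]) cube([90, 90, 736]);
translate([558, 496, 0]) cube([90, 90, 736]);
translate([67, 312, 763]) {
  cube([38, 22, 574]);
  translate([536, 0, 0]) cube([38, 22, 574]);
  translate([38, 0, 0]) cube([498, 22, 38]);
  translate([38, 0, 536]) cube([498, 22, 38]);
}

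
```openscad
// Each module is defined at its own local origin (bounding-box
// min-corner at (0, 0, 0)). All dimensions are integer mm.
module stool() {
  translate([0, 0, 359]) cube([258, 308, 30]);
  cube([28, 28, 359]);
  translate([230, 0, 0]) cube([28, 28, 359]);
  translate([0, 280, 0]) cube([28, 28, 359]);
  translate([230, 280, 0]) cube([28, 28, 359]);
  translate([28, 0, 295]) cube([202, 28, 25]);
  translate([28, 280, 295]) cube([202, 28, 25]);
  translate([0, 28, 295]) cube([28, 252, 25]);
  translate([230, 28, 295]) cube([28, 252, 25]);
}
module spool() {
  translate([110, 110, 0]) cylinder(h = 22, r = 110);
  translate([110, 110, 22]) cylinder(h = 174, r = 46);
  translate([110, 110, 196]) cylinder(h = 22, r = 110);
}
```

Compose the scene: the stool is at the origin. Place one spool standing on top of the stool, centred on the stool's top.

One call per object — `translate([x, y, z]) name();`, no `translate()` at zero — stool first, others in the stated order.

stool();
translate([19, 44, 389]) spool();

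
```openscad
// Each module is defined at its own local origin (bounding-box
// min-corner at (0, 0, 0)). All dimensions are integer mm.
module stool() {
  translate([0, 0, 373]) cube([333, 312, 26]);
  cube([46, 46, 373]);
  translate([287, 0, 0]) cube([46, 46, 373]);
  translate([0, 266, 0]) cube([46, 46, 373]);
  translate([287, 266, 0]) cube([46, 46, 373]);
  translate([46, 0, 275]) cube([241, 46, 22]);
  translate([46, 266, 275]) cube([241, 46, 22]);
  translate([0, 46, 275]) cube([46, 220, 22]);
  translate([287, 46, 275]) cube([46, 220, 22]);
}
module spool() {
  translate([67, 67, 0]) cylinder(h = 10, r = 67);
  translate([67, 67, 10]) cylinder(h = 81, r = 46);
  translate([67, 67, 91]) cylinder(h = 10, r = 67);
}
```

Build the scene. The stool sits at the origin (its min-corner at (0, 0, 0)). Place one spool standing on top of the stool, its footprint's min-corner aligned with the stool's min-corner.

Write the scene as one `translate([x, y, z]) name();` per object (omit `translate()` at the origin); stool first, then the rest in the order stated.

stool();
translate([0, 0, 399]) spool();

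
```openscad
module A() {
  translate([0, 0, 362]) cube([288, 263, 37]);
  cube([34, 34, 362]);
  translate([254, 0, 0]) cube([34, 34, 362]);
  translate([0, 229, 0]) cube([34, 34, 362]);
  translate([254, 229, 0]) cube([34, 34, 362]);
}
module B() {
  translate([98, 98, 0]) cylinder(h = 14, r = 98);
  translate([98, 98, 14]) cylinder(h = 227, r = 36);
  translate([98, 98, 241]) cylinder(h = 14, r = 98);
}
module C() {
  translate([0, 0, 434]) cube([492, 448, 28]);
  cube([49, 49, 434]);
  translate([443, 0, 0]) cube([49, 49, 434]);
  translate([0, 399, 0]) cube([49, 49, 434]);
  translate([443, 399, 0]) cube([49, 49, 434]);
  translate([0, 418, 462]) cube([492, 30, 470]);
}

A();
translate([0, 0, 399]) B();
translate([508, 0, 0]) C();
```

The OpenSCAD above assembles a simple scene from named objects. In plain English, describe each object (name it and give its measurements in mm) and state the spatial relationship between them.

A is a four-legged stool. The seat is a 288×263×37 mm slab whose top surface is at z = 399 mm; four square legs, each 34×34 mm in cross-section, run from the floor (z = 0) to the underside of the seat, each flush with a corner of the seat.

B is a spool: two coaxial disc flanges of radius 98 mm and thickness 14 mm, joined by a core cylinder of radius 36 mm and height 227 mm. The lower flange rests on z = 0 and the three cylinders share a vertical axis.

C is a chair: 492×448 mm seat, 28 mm thick, top at z = 462 mm, on four 49 mm square corner legs flush with the seat edges. A 30 mm thick backrest slab spans the full seat width, extending 470 mm above the seat top, its back face flush with the seat's +y edge.

The spool is on top of the stool. The chair is on the floor beside the stool on its +x side.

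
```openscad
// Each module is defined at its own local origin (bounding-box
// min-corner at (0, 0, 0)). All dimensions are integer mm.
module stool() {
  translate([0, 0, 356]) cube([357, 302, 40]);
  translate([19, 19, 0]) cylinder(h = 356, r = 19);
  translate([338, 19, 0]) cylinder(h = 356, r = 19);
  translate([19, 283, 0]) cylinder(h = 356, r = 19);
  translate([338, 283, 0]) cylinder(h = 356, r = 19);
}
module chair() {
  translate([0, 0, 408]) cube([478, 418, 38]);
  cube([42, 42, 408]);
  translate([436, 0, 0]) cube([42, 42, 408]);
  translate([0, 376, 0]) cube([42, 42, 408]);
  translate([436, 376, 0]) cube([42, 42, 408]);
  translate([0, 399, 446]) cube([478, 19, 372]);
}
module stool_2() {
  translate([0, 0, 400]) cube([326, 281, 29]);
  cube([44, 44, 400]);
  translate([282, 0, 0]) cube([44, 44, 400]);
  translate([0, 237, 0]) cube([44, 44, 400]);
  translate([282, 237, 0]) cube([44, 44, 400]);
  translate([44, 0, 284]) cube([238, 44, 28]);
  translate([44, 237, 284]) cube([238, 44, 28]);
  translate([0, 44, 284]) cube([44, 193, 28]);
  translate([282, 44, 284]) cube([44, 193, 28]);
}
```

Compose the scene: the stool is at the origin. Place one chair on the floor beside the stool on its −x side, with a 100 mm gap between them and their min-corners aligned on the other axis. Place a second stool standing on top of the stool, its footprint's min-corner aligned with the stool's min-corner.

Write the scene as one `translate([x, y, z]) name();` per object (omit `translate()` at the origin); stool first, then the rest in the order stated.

stool();
translate([-578, 0, 0]) chair();
translate([0, 0, 396]) stool_2();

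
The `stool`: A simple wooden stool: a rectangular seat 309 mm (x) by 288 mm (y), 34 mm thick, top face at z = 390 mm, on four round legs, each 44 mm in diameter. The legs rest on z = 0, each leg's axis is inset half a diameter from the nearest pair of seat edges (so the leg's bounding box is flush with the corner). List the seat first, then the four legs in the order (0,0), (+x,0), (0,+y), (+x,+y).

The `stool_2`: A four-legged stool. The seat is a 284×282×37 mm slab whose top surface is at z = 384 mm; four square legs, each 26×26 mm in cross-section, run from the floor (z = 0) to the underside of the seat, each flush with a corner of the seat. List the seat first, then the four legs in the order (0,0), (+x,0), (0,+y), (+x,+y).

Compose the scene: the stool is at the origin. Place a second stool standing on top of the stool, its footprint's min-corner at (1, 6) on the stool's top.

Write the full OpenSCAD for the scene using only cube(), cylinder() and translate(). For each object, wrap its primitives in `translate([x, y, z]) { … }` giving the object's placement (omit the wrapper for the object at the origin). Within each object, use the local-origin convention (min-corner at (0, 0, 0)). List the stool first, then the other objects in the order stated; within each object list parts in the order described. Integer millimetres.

translate([0, 0, 356]) cube([309, 288, 34]);
translate([22, 22, 0]) cylinder(h = 356, r = 22);
translate([287, 22, 0]) cylinder(h = 356, r = 22);
translate([22, 266, 0]) cylinder(h = 356, r = 22);
translate([287, 266, 0]) cylinder(h = 356, r = 22);
translate([1, 6, 390]) {
  translate([0, 0, 347]) cube([284, 282, 37]);
  cube([26, 26, 347]);
  translate([258, 0, 0]) cube([26, 26, 347]);
  translate([0, 256, 0]) cube([26, 26, 347]);
  translate([258, 256, 0]) cube([26, 26, 347]);
}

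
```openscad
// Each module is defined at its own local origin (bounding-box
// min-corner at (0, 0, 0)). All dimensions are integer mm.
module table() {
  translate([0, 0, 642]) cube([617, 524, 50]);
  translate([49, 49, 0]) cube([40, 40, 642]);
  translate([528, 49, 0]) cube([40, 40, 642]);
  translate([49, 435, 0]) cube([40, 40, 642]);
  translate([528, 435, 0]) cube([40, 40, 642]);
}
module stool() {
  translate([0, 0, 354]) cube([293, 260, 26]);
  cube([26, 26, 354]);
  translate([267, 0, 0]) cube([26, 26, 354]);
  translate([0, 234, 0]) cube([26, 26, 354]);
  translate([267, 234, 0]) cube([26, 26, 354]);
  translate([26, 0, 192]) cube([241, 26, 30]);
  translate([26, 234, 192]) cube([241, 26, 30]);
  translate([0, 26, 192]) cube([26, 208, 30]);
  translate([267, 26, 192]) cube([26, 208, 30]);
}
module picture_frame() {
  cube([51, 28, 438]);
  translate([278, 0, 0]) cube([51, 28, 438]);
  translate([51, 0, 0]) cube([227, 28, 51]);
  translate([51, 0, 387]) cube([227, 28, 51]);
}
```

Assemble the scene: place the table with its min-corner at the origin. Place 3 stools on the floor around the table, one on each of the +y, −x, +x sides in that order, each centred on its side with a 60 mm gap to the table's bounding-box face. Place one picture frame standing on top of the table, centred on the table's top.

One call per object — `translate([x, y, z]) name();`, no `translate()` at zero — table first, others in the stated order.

table();
translate([162, 584, 0]) stool();
translate([-353, 132, 0]) stool();
translate([677, 132, 0]) stool();
translate([144, 248, 692]) picture_frame();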